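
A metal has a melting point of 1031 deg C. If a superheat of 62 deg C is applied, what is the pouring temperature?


Formula: T_pour = T_melt + Superheat
T_pour = 1031 + 62 = 1093 deg C

1093 deg C


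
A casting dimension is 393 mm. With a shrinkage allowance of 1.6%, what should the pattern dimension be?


Formula: L_pattern = L_casting * (1 + shrinkage_rate/100)
Shrinkage factor = 1 + 1.6/100 = 1.016
L_pattern = 393 mm * 1.016 = 399.2880 mm

399.2880 mm


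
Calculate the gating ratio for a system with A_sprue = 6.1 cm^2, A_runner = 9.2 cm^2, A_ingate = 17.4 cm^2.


Sprue:Runner:Ingate = 1 : 9.2/6.1 : 17.4/6.1 = 1:1.51:2.85


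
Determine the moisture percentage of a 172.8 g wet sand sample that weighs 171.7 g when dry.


Formula: MC = (W_wet - W_dry) / W_wet * 100
Water mass = 172.8 - 171.7 = 1.1 g
MC = 1.1 / 172.8 * 100 = 0.6366%

0.6366%


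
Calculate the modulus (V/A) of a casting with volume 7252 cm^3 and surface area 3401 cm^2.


Formula: Casting Modulus M = V / A
M = 7252 cm^3 / 3401 cm^2 = 2.1323 cm

Answer: 2.1323 cm


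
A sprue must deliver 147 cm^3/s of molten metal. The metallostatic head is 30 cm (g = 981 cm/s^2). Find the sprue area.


Formula: v = sqrt(2*g*h), A = Q/v
Velocity: v = sqrt(2 * 981 * 30) = sqrt(58860) = 242.6108 cm/s
Sprue area: A = Q / v = 147 / 242.6108 = 0.6059 cm^2

Answer: 0.6059 cm^2


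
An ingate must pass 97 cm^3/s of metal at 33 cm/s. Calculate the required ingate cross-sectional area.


Formula: A_ingate = Q / v  (continuity equation)
A = 97 cm^3/s / 33 cm/s = 2.9394 cm^2

2.9394 cm^2


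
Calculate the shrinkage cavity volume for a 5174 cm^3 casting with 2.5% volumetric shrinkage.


Formula: V_shrink = V_casting * shrinkage_pct / 100
V_shrink = 5174 cm^3 * 2.5 / 100 = 129.3500 cm^3


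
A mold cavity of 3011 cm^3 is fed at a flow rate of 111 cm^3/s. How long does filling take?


Formula: t_fill = V_mold / Q_flow
t = 3011 cm^3 / 111 cm^3/s = 27.1261 s

Final answer: 27.1261 s


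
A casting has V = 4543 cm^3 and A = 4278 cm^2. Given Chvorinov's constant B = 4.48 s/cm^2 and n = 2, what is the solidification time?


Formula: t_s = B * (V/A)^n  (Chvorinov's rule, n=2)
Modulus M = V/A = 4543/4278 = 1.061945 cm
M^2 = 1.061945^2 = 1.127727 cm^2
t_s = 4.48 * 1.127727 = 5.0522 s

Final answer: 5.0522 s


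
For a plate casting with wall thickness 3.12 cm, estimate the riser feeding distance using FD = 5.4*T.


Formula: FD = 5.4 * T  (riser feeding-distance rule)
FD = 5.4 * 3.12 cm = 16.8480 cm

Final answer: 16.8480 cm


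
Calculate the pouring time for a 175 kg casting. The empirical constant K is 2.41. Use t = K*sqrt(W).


Formula: t = K * sqrt(W)
sqrt(W) = sqrt(175) = 13.22876
t = 2.41 * 13.22876 = 31.8813 s

31.8813 s


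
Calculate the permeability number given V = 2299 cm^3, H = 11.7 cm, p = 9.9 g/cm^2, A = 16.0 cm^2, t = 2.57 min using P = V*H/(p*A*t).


Formula: Permeability Number P = (V * H) / (p * A * t)
Numerator: V * H = 2299 * 11.7 = 26898.3
Denominator: p * A * t = 9.9 * 16.0 * 2.57 = 407.088
P = 26898.3 / 407.088 = 66.0749

Final answer: 66.0749


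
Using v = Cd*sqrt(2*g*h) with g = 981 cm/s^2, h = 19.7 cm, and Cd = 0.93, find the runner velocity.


Formula: v = Cd * sqrt(2 * g * h)  (Torricelli with discharge coefficient)
2*g*h = 2 * 981 * 19.7 = 38651.4 cm^2/s^2
sqrt(38651.4) = 196.59959 cm/s
v = 0.93 * 196.59959 = 182.8376 cm/s

182.8376 cm/s


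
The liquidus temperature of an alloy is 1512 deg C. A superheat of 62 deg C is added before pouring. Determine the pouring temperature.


Formula: T_pour = T_melt + Superheat
T_pour = 1512 + 62 = 1574 deg C

Answer: 1574 deg C


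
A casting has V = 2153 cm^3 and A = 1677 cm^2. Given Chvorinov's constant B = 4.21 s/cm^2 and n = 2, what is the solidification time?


Formula: t_s = B * (V/A)^n  (Chvorinov's rule, n=2)
Modulus M = V/A = 2153/1677 = 1.283840 cm
M^2 = 1.283840^2 = 1.648245 cm^2
t_s = 4.21 * 1.648245 = 6.9391 s


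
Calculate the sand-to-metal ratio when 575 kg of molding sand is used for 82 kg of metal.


Formula: Sand-to-Metal Ratio = W_sand / W_metal
Ratio = 575 kg / 82 kg = 7.0122

Final answer: 7.0122


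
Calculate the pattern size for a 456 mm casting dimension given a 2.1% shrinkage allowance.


Formula: L_pattern = L_casting * (1 + shrinkage_rate/100)
Shrinkage factor = 1 + 2.1/100 = 1.021
L_pattern = 456 mm * 1.021 = 465.5760 mm

Answer: 465.5760 mm


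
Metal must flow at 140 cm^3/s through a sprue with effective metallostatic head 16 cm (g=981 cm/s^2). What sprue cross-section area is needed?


Formula: v = sqrt(2*g*h), A = Q/v
Velocity: v = sqrt(2 * 981 * 16) = sqrt(31392) = 177.1779 cm/s
Sprue area: A = Q / v = 140 / 177.1779 = 0.7902 cm^2


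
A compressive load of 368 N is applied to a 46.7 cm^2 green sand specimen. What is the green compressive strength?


Formula: Compressive Strength = Force / Area
Strength = 368 N / 46.7 cm^2 = 7.8801 N/cm^2

Answer: 7.8801 N/cm^2


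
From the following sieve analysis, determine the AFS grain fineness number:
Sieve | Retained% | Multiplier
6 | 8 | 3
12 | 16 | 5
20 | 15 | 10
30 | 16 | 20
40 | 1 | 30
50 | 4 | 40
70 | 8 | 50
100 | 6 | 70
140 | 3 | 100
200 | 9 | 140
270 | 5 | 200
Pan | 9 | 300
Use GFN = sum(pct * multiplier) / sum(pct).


Formula: GFN = sum(pct * multiplier) / sum(pct)
sum(pct * multiplier) = 6844
sum(pct) = 100
GFN = 6844 / 100 = 68.44

Answer: 68.44


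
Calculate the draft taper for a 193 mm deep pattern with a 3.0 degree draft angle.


Formula: taper = depth * tan(draft_angle)
tan(3.0 deg) = 0.0524078
taper = 193 mm * 0.0524078 = 10.1147 mm


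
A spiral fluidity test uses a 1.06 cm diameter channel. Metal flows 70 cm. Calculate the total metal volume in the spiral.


Formula: V = pi * (d/2)^2 * L  (cylinder volume)
Radius = 1.06/2 = 0.53 cm
V = pi * 0.53^2 * 70 = 61.7731 cm^3

Answer: 61.7731 cm^3


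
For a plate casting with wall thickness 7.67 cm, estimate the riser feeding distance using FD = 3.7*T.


Formula: FD = 3.7 * T  (riser feeding-distance rule)
FD = 3.7 * 7.67 cm = 28.3790 cm

28.3790 cm


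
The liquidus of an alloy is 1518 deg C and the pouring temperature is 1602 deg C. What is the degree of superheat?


Formula: Superheat = T_pour - T_melt
Superheat = 1602 - 1518 = 84 deg C


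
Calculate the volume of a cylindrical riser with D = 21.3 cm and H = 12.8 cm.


Formula: V = pi * (D/2)^2 * H  (cylinder volume)
Radius = D/2 = 21.3/2 = 10.65 cm
V = pi * 10.65^2 * 12.8 = 4560.9893 cm^3

Final answer: 4560.9893 cm^3


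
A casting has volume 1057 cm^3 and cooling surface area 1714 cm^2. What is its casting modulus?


Formula: Casting Modulus M = V / A
M = 1057 cm^3 / 1714 cm^2 = 0.6167 cm


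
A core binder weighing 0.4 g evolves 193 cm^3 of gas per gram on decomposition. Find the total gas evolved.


Formula: V_gas = W_binder * gas_evolution_rate
V = 0.4 g * 193 cm^3/g = 77.2000 cm^3

Final answer: 77.2000 cm^3


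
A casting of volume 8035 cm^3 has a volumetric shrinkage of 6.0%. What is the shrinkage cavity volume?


Formula: V_shrink = V_casting * shrinkage_pct / 100
V_shrink = 8035 cm^3 * 6.0 / 100 = 482.1000 cm^3

482.1000 cm^3


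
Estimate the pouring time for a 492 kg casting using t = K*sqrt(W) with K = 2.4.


Formula: t = K * sqrt(W)
sqrt(W) = sqrt(492) = 22.18107
t = 2.4 * 22.18107 = 53.2346 s

53.2346 s


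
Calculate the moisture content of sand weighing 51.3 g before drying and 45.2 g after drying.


Formula: MC = (W_wet - W_dry) / W_wet * 100
Water mass = 51.3 - 45.2 = 6.1 g
MC = 6.1 / 51.3 * 100 = 11.8908%

Final answer: 11.8908%


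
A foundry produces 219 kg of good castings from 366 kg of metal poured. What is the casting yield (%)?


Formula: Casting Yield = (W_good / W_total) * 100
Yield = (219 kg / 366 kg) * 100 = 59.8361%

Answer: 59.8361%


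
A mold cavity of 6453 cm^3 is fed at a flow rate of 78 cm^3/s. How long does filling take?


Formula: t_fill = V_mold / Q_flow
t = 6453 cm^3 / 78 cm^3/s = 82.7308 s

82.7308 s


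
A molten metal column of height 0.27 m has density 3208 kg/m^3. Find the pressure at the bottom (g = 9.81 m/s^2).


Formula: P = rho * g * h
rho * g = 3208 * 9.81 = 31470.48 N/m^3
P = 31470.48 * 0.27 = 8497.0296 Pa

Answer: 8497.0296 Pa


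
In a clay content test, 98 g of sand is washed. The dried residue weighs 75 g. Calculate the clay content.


Formula: Clay% = (W_total - W_washed) / W_total * 100
Clay mass = 98 - 75 = 23 g
Clay% = 23 / 98 * 100 = 23.4694%

23.4694%


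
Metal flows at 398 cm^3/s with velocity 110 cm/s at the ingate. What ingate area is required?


Formula: A_ingate = Q / v  (continuity equation)
A = 398 cm^3/s / 110 cm/s = 3.6182 cm^2

Final answer: 3.6182 cm^2


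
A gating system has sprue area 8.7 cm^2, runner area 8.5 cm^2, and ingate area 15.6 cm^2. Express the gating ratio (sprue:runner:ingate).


Sprue:Runner:Ingate = 1 : 8.5/8.7 : 15.6/8.7 = 1:0.98:1.79

Answer: 1:0.98:1.79


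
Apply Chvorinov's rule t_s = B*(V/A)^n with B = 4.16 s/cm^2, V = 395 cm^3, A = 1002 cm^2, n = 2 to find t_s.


Formula: t_s = B * (V/A)^n  (Chvorinov's rule, n=2)
Modulus M = V/A = 395/1002 = 0.394212 cm
M^2 = 0.394212^2 = 0.155403 cm^2
t_s = 4.16 * 0.155403 = 0.6465 s

Answer: 0.6465 s


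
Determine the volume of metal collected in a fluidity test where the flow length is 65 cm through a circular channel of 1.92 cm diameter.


Formula: V = pi * (d/2)^2 * L  (cylinder volume)
Radius = 1.92/2 = 0.96 cm
V = pi * 0.96^2 * 65 = 188.1940 cm^3

188.1940 cm^3


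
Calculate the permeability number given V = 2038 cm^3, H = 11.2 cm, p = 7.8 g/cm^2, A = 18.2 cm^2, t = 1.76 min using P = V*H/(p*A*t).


Formula: Permeability Number P = (V * H) / (p * A * t)
Numerator: V * H = 2038 * 11.2 = 22825.6
Denominator: p * A * t = 7.8 * 18.2 * 1.76 = 249.8496
P = 22825.6 / 249.8496 = 91.3574

Final answer: 91.3574


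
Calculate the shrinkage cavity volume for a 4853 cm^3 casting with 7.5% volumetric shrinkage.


Formula: V_shrink = V_casting * shrinkage_pct / 100
V_shrink = 4853 cm^3 * 7.5 / 100 = 363.9750 cm^3

Final answer: 363.9750 cm^3


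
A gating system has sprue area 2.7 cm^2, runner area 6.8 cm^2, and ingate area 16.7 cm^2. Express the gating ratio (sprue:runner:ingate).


Sprue:Runner:Ingate = 1 : 6.8/2.7 : 16.7/2.7 = 1:2.52:6.19

1:2.52:6.19


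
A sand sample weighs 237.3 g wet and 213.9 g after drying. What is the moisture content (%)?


Formula: MC = (W_wet - W_dry) / W_wet * 100
Water mass = 237.3 - 213.9 = 23.4 g
MC = 23.4 / 237.3 * 100 = 9.8609%

Final answer: 9.8609%


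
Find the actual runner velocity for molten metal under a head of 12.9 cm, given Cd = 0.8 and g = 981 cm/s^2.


Formula: v = Cd * sqrt(2 * g * h)  (Torricelli with discharge coefficient)
2*g*h = 2 * 981 * 12.9 = 25309.8 cm^2/s^2
sqrt(25309.8) = 159.09054 cm/s
v = 0.8 * 159.09054 = 127.2724 cm/s

Answer: 127.2724 cm/s


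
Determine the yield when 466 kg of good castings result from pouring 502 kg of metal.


Formula: Casting Yield = (W_good / W_total) * 100
Yield = (466 kg / 502 kg) * 100 = 92.8287%

Answer: 92.8287%


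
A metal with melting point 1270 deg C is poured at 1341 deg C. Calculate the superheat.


Formula: Superheat = T_pour - T_melt
Superheat = 1341 - 1270 = 71 deg C

71 deg C


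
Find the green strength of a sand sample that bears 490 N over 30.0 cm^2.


Formula: Compressive Strength = Force / Area
Strength = 490 N / 30.0 cm^2 = 16.3333 N/cm^2

16.3333 N/cm^2


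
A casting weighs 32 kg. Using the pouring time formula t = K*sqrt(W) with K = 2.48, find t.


Formula: t = K * sqrt(W)
sqrt(W) = sqrt(32) = 5.65685
t = 2.48 * 5.65685 = 14.0290 s

Final answer: 14.0290 s


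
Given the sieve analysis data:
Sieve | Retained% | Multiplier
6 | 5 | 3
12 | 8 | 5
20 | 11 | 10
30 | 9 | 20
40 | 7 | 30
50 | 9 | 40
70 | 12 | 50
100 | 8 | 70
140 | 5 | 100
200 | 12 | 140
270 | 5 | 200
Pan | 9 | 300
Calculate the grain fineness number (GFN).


Formula: GFN = sum(pct * multiplier) / sum(pct)
sum(pct * multiplier) = 7955
sum(pct) = 100
GFN = 7955 / 100 = 79.55

79.55


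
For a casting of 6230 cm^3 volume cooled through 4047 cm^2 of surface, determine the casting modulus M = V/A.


Formula: Casting Modulus M = V / A
M = 6230 cm^3 / 4047 cm^2 = 1.5394 cm

Final answer: 1.5394 cm


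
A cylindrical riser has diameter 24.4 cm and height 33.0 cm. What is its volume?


Formula: V = pi * (D/2)^2 * H  (cylinder volume)
Radius = D/2 = 24.4/2 = 12.2 cm
V = pi * 12.2^2 * 33.0 = 15430.6235 cm^3

15430.6235 cm^3


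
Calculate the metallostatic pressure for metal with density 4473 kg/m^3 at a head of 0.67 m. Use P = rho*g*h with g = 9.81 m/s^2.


Formula: P = rho * g * h
rho * g = 4473 * 9.81 = 43880.13 N/m^3
P = 43880.13 * 0.67 = 29399.6871 Pa

29399.6871 Pa


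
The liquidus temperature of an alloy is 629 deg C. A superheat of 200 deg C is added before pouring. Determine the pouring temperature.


Formula: T_pour = T_melt + Superheat
T_pour = 629 + 200 = 829 deg C


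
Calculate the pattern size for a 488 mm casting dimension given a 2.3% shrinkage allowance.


Formula: L_pattern = L_casting * (1 + shrinkage_rate/100)
Shrinkage factor = 1 + 2.3/100 = 1.023
L_pattern = 488 mm * 1.023 = 499.2240 mm

Answer: 499.2240 mm


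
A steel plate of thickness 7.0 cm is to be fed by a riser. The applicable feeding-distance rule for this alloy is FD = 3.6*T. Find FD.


Formula: FD = 3.6 * T  (riser feeding-distance rule)
FD = 3.6 * 7.0 cm = 25.2000 cm

Final answer: 25.2000 cm


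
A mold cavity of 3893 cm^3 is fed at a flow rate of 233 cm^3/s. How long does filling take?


Formula: t_fill = V_mold / Q_flow
t = 3893 cm^3 / 233 cm^3/s = 16.7082 s


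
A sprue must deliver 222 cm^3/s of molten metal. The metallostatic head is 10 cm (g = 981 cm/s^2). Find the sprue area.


Formula: v = sqrt(2*g*h), A = Q/v
Velocity: v = sqrt(2 * 981 * 10) = sqrt(19620) = 140.0714 cm/s
Sprue area: A = Q / v = 222 / 140.0714 = 1.5849 cm^2

Final answer: 1.5849 cm^2


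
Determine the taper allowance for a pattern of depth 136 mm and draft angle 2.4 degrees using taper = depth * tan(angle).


Formula: taper = depth * tan(draft_angle)
tan(2.4 deg) = 0.0419124
taper = 136 mm * 0.0419124 = 5.7001 mm

5.7001 mm


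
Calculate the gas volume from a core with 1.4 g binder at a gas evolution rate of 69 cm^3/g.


Formula: V_gas = W_binder * gas_evolution_rate
V = 1.4 g * 69 cm^3/g = 96.6000 cm^3

96.6000 cm^3


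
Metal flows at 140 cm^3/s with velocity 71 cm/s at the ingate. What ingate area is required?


Formula: A_ingate = Q / v  (continuity equation)
A = 140 cm^3/s / 71 cm/s = 1.9718 cm^2


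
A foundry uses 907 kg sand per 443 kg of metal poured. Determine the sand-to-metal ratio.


Formula: Sand-to-Metal Ratio = W_sand / W_metal
Ratio = 907 kg / 443 kg = 2.0474


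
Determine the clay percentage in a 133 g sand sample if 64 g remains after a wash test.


Formula: Clay% = (W_total - W_washed) / W_total * 100
Clay mass = 133 - 64 = 69 g
Clay% = 69 / 133 * 100 = 51.8797%

Answer: 51.8797%


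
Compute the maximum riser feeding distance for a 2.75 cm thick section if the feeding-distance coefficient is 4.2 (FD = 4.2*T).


Formula: FD = 4.2 * T  (riser feeding-distance rule)
FD = 4.2 * 2.75 cm = 11.5500 cm

11.5500 cm


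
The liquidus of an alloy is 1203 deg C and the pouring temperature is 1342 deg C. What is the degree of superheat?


Formula: Superheat = T_pour - T_melt
Superheat = 1342 - 1203 = 139 deg C

Answer: 139 deg C


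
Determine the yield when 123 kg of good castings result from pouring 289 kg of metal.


Formula: Casting Yield = (W_good / W_total) * 100
Yield = (123 kg / 289 kg) * 100 = 42.5606%

Answer: 42.5606%


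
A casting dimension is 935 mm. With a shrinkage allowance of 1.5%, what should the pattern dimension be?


Formula: L_pattern = L_casting * (1 + shrinkage_rate/100)
Shrinkage factor = 1 + 1.5/100 = 1.015
L_pattern = 935 mm * 1.015 = 949.0250 mm


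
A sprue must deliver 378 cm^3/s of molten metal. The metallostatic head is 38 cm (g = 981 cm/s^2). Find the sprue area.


Formula: v = sqrt(2*g*h), A = Q/v
Velocity: v = sqrt(2 * 981 * 38) = sqrt(74556) = 273.0494 cm/s
Sprue area: A = Q / v = 378 / 273.0494 = 1.3844 cm^2

1.3844 cm^2


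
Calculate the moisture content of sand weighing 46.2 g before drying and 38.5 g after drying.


Formula: MC = (W_wet - W_dry) / W_wet * 100
Water mass = 46.2 - 38.5 = 7.7 g
MC = 7.7 / 46.2 * 100 = 16.6667%

Answer: 16.6667%


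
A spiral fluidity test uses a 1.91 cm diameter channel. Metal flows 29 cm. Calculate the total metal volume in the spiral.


Formula: V = pi * (d/2)^2 * L  (cylinder volume)
Radius = 1.91/2 = 0.955 cm
V = pi * 0.955^2 * 29 = 83.0911 cm^3

Answer: 83.0911 cm^3


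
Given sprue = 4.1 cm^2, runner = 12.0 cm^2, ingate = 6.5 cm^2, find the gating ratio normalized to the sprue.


Sprue:Runner:Ingate = 1 : 12.0/4.1 : 6.5/4.1 = 1:2.93:1.59

Answer: 1:2.93:1.59


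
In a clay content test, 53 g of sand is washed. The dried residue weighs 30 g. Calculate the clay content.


Formula: Clay% = (W_total - W_washed) / W_total * 100
Clay mass = 53 - 30 = 23 g
Clay% = 23 / 53 * 100 = 43.3962%

Answer: 43.3962%


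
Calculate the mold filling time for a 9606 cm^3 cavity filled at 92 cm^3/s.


Formula: t_fill = V_mold / Q_flow
t = 9606 cm^3 / 92 cm^3/s = 104.4130 s

104.4130 s


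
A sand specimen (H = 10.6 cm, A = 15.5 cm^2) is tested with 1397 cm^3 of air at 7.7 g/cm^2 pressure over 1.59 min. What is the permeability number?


Formula: Permeability Number P = (V * H) / (p * A * t)
Numerator: V * H = 1397 * 10.6 = 14808.2
Denominator: p * A * t = 7.7 * 15.5 * 1.59 = 189.7665
P = 14808.2 / 189.7665 = 78.0338

Answer: 78.0338


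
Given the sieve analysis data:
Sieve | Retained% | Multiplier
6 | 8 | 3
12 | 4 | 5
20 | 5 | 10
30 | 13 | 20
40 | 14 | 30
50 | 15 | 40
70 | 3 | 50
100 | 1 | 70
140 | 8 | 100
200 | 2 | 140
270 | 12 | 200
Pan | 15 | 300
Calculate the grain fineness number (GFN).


Formula: GFN = sum(pct * multiplier) / sum(pct)
sum(pct * multiplier) = 9574
sum(pct) = 100
GFN = 9574 / 100 = 95.74

95.74


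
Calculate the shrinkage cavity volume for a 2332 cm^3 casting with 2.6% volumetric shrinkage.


Formula: V_shrink = V_casting * shrinkage_pct / 100
V_shrink = 2332 cm^3 * 2.6 / 100 = 60.6320 cm^3

60.6320 cm^3


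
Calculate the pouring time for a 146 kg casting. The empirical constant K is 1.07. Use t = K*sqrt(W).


Formula: t = K * sqrt(W)
sqrt(W) = sqrt(146) = 12.08305
t = 1.07 * 12.08305 = 12.9289 s


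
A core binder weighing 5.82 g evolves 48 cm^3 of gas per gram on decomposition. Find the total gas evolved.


Formula: V_gas = W_binder * gas_evolution_rate
V = 5.82 g * 48 cm^3/g = 279.3600 cm^3


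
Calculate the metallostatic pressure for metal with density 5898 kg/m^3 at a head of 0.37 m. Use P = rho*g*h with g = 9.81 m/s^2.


Formula: P = rho * g * h
rho * g = 5898 * 9.81 = 57859.38 N/m^3
P = 57859.38 * 0.37 = 21407.9706 Pa

21407.9706 Pa


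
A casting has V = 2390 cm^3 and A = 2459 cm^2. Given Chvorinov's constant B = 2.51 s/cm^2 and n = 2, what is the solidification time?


Formula: t_s = B * (V/A)^n  (Chvorinov's rule, n=2)
Modulus M = V/A = 2390/2459 = 0.971940 cm
M^2 = 0.971940^2 = 0.944667 cm^2
t_s = 2.51 * 0.944667 = 2.3711 s

Final answer: 2.3711 s


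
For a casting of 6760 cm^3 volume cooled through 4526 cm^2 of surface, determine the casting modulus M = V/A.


Formula: Casting Modulus M = V / A
M = 6760 cm^3 / 4526 cm^2 = 1.4936 cm

1.4936 cm


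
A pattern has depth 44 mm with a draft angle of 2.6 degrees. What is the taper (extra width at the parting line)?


Formula: taper = depth * tan(draft_angle)
tan(2.6 deg) = 0.0454097
taper = 44 mm * 0.0454097 = 1.9980 mm

Final answer: 1.9980 mm


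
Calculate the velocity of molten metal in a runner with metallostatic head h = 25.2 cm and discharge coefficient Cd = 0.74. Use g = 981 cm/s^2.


Formula: v = Cd * sqrt(2 * g * h)  (Torricelli with discharge coefficient)
2*g*h = 2 * 981 * 25.2 = 49442.4 cm^2/s^2
sqrt(49442.4) = 222.35647 cm/s
v = 0.74 * 222.35647 = 164.5438 cm/s

Answer: 164.5438 cm/s


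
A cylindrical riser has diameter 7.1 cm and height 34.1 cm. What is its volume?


Formula: V = pi * (D/2)^2 * H  (cylinder volume)
Radius = D/2 = 7.1/2 = 3.55 cm
V = pi * 3.55^2 * 34.1 = 1350.0845 cm^3

1350.0845 cm^3


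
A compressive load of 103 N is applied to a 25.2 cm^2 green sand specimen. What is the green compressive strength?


Formula: Compressive Strength = Force / Area
Strength = 103 N / 25.2 cm^2 = 4.0873 N/cm^2

Answer: 4.0873 N/cm^2


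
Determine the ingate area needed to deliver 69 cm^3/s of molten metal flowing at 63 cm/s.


Formula: A_ingate = Q / v  (continuity equation)
A = 69 cm^3/s / 63 cm/s = 1.0952 cm^2

Answer: 1.0952 cm^2


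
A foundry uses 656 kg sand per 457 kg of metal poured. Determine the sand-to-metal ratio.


Formula: Sand-to-Metal Ratio = W_sand / W_metal
Ratio = 656 kg / 457 kg = 1.4354


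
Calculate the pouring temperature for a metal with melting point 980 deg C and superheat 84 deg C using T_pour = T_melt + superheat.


Formula: T_pour = T_melt + Superheat
T_pour = 980 + 84 = 1064 deg C

Final answer: 1064 deg C


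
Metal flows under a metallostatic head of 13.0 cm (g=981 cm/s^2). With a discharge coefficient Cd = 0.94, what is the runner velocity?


Formula: v = Cd * sqrt(2 * g * h)  (Torricelli with discharge coefficient)
2*g*h = 2 * 981 * 13.0 = 25506.0 cm^2/s^2
sqrt(25506.0) = 159.70598 cm/s
v = 0.94 * 159.70598 = 150.1236 cm/s

Final answer: 150.1236 cm/s


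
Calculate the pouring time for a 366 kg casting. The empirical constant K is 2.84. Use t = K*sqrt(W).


Formula: t = K * sqrt(W)
sqrt(W) = sqrt(366) = 19.13113
t = 2.84 * 19.13113 = 54.3324 s


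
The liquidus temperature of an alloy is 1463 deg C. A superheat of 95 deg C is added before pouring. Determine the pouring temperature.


Formula: T_pour = T_melt + Superheat
T_pour = 1463 + 95 = 1558 deg C

1558 deg C


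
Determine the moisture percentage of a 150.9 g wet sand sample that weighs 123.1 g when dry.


Formula: MC = (W_wet - W_dry) / W_wet * 100
Water mass = 150.9 - 123.1 = 27.8 g
MC = 27.8 / 150.9 * 100 = 18.4228%

18.4228%


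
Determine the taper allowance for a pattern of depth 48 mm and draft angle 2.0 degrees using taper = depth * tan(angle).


Formula: taper = depth * tan(draft_angle)
tan(2.0 deg) = 0.0349208
taper = 48 mm * 0.0349208 = 1.6762 mm


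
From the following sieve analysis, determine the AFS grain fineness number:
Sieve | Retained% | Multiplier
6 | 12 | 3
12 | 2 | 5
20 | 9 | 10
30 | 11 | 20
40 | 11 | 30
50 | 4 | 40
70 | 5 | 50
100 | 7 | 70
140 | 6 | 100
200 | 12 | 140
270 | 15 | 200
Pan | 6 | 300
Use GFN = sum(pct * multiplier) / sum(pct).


Formula: GFN = sum(pct * multiplier) / sum(pct)
sum(pct * multiplier) = 8666
sum(pct) = 100
GFN = 8666 / 100 = 86.66


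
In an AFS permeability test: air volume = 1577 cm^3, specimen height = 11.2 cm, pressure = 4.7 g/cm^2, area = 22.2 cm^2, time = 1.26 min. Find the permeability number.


Formula: Permeability Number P = (V * H) / (p * A * t)
Numerator: V * H = 1577 * 11.2 = 17662.4
Denominator: p * A * t = 4.7 * 22.2 * 1.26 = 131.4684
P = 17662.4 / 131.4684 = 134.3471

Final answer: 134.3471


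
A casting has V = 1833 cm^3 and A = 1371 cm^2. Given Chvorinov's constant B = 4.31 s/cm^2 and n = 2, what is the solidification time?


Formula: t_s = B * (V/A)^n  (Chvorinov's rule, n=2)
Modulus M = V/A = 1833/1371 = 1.336980 cm
M^2 = 1.336980^2 = 1.787516 cm^2
t_s = 4.31 * 1.787516 = 7.7042 s


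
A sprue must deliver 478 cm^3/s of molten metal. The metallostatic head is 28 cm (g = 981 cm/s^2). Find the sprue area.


Formula: v = sqrt(2*g*h), A = Q/v
Velocity: v = sqrt(2 * 981 * 28) = sqrt(54936) = 234.3843 cm/s
Sprue area: A = Q / v = 478 / 234.3843 = 2.0394 cm^2

Answer: 2.0394 cm^2


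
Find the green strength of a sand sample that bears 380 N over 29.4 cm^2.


Formula: Compressive Strength = Force / Area
Strength = 380 N / 29.4 cm^2 = 12.9252 N/cm^2

12.9252 N/cm^2


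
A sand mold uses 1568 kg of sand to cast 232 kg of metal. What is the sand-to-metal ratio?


Formula: Sand-to-Metal Ratio = W_sand / W_metal
Ratio = 1568 kg / 232 kg = 6.7586

Final answer: 6.7586


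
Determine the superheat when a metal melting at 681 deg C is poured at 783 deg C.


Formula: Superheat = T_pour - T_melt
Superheat = 783 - 681 = 102 deg C

102 deg C


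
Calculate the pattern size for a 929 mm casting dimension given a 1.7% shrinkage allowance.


Formula: L_pattern = L_casting * (1 + shrinkage_rate/100)
Shrinkage factor = 1 + 1.7/100 = 1.017
L_pattern = 929 mm * 1.017 = 944.7930 mm

Final answer: 944.7930 mm


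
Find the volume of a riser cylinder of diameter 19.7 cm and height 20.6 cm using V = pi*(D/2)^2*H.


Formula: V = pi * (D/2)^2 * H  (cylinder volume)
Radius = D/2 = 19.7/2 = 9.85 cm
V = pi * 9.85^2 * 20.6 = 6278.9866 cm^3

Answer: 6278.9866 cm^3


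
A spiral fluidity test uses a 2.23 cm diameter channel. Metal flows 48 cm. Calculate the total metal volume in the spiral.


Formula: V = pi * (d/2)^2 * L  (cylinder volume)
Radius = 2.23/2 = 1.115 cm
V = pi * 1.115^2 * 48 = 187.4739 cm^3


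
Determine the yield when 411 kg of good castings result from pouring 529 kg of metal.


Formula: Casting Yield = (W_good / W_total) * 100
Yield = (411 kg / 529 kg) * 100 = 77.6938%

77.6938%


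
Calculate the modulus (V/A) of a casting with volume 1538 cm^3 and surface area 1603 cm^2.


Formula: Casting Modulus M = V / A
M = 1538 cm^3 / 1603 cm^2 = 0.9595 cm

Answer: 0.9595 cm


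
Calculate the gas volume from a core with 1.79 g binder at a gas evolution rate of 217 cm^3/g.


Formula: V_gas = W_binder * gas_evolution_rate
V = 1.79 g * 217 cm^3/g = 388.4300 cm^3

388.4300 cm^3


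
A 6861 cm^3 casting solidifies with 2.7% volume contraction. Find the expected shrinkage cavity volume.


Formula: V_shrink = V_casting * shrinkage_pct / 100
V_shrink = 6861 cm^3 * 2.7 / 100 = 185.2470 cm^3


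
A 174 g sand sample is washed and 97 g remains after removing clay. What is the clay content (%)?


Formula: Clay% = (W_total - W_washed) / W_total * 100
Clay mass = 174 - 97 = 77 g
Clay% = 77 / 174 * 100 = 44.2529%

44.2529%


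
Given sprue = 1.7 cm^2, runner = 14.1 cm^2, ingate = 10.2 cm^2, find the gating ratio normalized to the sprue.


Sprue:Runner:Ingate = 1 : 14.1/1.7 : 10.2/1.7 = 1:8.29:6.00

Final answer: 1:8.29:6.00


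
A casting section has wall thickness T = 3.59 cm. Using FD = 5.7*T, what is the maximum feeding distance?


Formula: FD = 5.7 * T  (riser feeding-distance rule)
FD = 5.7 * 3.59 cm = 20.4630 cm

20.4630 cm


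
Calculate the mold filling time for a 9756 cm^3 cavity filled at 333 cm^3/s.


Formula: t_fill = V_mold / Q_flow
t = 9756 cm^3 / 333 cm^3/s = 29.2973 s

29.2973 s


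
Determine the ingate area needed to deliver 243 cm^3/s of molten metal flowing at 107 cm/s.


Formula: A_ingate = Q / v  (continuity equation)
A = 243 cm^3/s / 107 cm/s = 2.2710 cm^2

2.2710 cm^2


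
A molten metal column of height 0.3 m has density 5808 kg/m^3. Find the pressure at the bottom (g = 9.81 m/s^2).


Formula: P = rho * g * h
rho * g = 5808 * 9.81 = 56976.48 N/m^3
P = 56976.48 * 0.3 = 17092.9440 Pa

17092.9440 Pa


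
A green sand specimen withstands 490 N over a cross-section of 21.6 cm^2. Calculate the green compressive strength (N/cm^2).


Formula: Compressive Strength = Force / Area
Strength = 490 N / 21.6 cm^2 = 22.6852 N/cm^2

22.6852 N/cm^2


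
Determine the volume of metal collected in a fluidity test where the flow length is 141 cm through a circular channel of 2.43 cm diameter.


Formula: V = pi * (d/2)^2 * L  (cylinder volume)
Radius = 2.43/2 = 1.215 cm
V = pi * 1.215^2 * 141 = 653.9154 cm^3

Answer: 653.9154 cm^3


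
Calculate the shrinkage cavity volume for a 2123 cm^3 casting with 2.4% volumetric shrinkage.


Formula: V_shrink = V_casting * shrinkage_pct / 100
V_shrink = 2123 cm^3 * 2.4 / 100 = 50.9520 cm^3

50.9520 cm^3


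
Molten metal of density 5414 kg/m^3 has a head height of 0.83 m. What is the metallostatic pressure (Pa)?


Formula: P = rho * g * h
rho * g = 5414 * 9.81 = 53111.34 N/m^3
P = 53111.34 * 0.83 = 44082.4122 Pa

Final answer: 44082.4122 Pa


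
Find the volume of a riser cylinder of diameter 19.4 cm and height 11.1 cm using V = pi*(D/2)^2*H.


Formula: V = pi * (D/2)^2 * H  (cylinder volume)
Radius = D/2 = 19.4/2 = 9.7 cm
V = pi * 9.7^2 * 11.1 = 3281.0762 cm^3

Answer: 3281.0762 cm^3


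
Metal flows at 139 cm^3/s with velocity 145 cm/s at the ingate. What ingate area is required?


Formula: A_ingate = Q / v  (continuity equation)
A = 139 cm^3/s / 145 cm/s = 0.9586 cm^2

Final answer: 0.9586 cm^2


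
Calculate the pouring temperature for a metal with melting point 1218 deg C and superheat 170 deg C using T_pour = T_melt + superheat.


Formula: T_pour = T_melt + Superheat
T_pour = 1218 + 170 = 1388 deg C

1388 deg C


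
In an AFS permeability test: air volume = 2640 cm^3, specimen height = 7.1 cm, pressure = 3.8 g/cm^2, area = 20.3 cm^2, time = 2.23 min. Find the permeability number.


Formula: Permeability Number P = (V * H) / (p * A * t)
Numerator: V * H = 2640 * 7.1 = 18744.0
Denominator: p * A * t = 3.8 * 20.3 * 2.23 = 172.0222
P = 18744.0 / 172.0222 = 108.9627


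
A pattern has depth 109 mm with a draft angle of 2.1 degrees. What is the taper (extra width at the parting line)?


Formula: taper = depth * tan(draft_angle)
tan(2.1 deg) = 0.0366683
taper = 109 mm * 0.0366683 = 3.9968 mm

3.9968 mm


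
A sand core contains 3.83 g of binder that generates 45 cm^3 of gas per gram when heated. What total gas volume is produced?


Formula: V_gas = W_binder * gas_evolution_rate
V = 3.83 g * 45 cm^3/g = 172.3500 cm^3

172.3500 cm^3


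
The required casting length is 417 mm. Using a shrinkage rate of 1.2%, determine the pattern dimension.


Formula: L_pattern = L_casting * (1 + shrinkage_rate/100)
Shrinkage factor = 1 + 1.2/100 = 1.012
L_pattern = 417 mm * 1.012 = 422.0040 mm

Final answer: 422.0040 mm


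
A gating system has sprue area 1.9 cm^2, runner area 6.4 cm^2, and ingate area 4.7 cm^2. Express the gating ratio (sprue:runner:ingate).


Sprue:Runner:Ingate = 1 : 6.4/1.9 : 4.7/1.9 = 1:3.37:2.47

Answer: 1:3.37:2.47


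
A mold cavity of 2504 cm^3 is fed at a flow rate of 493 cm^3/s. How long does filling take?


Formula: t_fill = V_mold / Q_flow
t = 2504 cm^3 / 493 cm^3/s = 5.0791 s

5.0791 s


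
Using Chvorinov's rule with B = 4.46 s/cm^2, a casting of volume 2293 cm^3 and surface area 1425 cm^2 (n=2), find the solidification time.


Formula: t_s = B * (V/A)^n  (Chvorinov's rule, n=2)
Modulus M = V/A = 2293/1425 = 1.609123 cm
M^2 = 1.609123^2 = 2.589277 cm^2
t_s = 4.46 * 2.589277 = 11.5482 s

Answer: 11.5482 s


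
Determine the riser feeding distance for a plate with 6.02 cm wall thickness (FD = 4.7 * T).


Formula: FD = 4.7 * T  (riser feeding-distance rule)
FD = 4.7 * 6.02 cm = 28.2940 cm


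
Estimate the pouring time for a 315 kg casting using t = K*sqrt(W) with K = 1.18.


Formula: t = K * sqrt(W)
sqrt(W) = sqrt(315) = 17.74824
t = 1.18 * 17.74824 = 20.9429 s


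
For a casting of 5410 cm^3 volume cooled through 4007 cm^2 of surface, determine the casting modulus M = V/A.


Formula: Casting Modulus M = V / A
M = 5410 cm^3 / 4007 cm^2 = 1.3501 cm

Final answer: 1.3501 cm


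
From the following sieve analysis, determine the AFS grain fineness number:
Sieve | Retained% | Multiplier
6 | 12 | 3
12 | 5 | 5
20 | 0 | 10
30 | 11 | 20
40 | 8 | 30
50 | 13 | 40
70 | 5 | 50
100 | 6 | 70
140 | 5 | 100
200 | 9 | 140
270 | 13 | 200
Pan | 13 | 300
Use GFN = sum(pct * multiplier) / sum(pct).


Formula: GFN = sum(pct * multiplier) / sum(pct)
sum(pct * multiplier) = 9971
sum(pct) = 100
GFN = 9971 / 100 = 99.71

Final answer: 99.71


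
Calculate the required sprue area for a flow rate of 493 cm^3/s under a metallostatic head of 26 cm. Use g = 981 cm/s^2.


Formula: v = sqrt(2*g*h), A = Q/v
Velocity: v = sqrt(2 * 981 * 26) = sqrt(51012) = 225.8584 cm/s
Sprue area: A = Q / v = 493 / 225.8584 = 2.1828 cm^2

Final answer: 2.1828 cm^2


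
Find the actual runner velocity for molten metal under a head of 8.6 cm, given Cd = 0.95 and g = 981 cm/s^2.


Formula: v = Cd * sqrt(2 * g * h)  (Torricelli with discharge coefficient)
2*g*h = 2 * 981 * 8.6 = 16873.2 cm^2/s^2
sqrt(16873.2) = 129.89688 cm/s
v = 0.95 * 129.89688 = 123.4020 cm/s

123.4020 cm/s


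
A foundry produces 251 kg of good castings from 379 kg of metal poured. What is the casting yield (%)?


Formula: Casting Yield = (W_good / W_total) * 100
Yield = (251 kg / 379 kg) * 100 = 66.2269%

66.2269%


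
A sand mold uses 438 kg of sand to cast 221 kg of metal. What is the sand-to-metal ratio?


Formula: Sand-to-Metal Ratio = W_sand / W_metal
Ratio = 438 kg / 221 kg = 1.9819

Answer: 1.9819


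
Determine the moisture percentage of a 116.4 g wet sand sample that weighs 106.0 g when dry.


Formula: MC = (W_wet - W_dry) / W_wet * 100
Water mass = 116.4 - 106.0 = 10.4 g
MC = 10.4 / 116.4 * 100 = 8.9347%

8.9347%


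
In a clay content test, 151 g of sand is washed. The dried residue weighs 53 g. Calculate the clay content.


Formula: Clay% = (W_total - W_washed) / W_total * 100
Clay mass = 151 - 53 = 98 g
Clay% = 98 / 151 * 100 = 64.9007%

Final answer: 64.9007%


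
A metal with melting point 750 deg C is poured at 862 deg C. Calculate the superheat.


Formula: Superheat = T_pour - T_melt
Superheat = 862 - 750 = 112 deg C

Answer: 112 deg C


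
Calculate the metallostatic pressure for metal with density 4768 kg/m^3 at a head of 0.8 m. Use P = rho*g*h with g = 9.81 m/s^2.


Formula: P = rho * g * h
rho * g = 4768 * 9.81 = 46774.08 N/m^3
P = 46774.08 * 0.8 = 37419.2640 Pa

Answer: 37419.2640 Pa


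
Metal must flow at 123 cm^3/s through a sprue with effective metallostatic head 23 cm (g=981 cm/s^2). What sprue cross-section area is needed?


Formula: v = sqrt(2*g*h), A = Q/v
Velocity: v = sqrt(2 * 981 * 23) = sqrt(45126) = 212.4288 cm/s
Sprue area: A = Q / v = 123 / 212.4288 = 0.5790 cm^2

Final answer: 0.5790 cm^2


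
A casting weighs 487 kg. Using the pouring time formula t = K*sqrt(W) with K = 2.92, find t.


Formula: t = K * sqrt(W)
sqrt(W) = sqrt(487) = 22.06808
t = 2.92 * 22.06808 = 64.4388 s

64.4388 s


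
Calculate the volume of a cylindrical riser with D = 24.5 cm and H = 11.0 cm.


Formula: V = pi * (D/2)^2 * H  (cylinder volume)
Radius = D/2 = 24.5/2 = 12.25 cm
V = pi * 12.25^2 * 11.0 = 5185.7877 cm^3


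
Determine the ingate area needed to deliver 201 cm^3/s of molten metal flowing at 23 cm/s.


Formula: A_ingate = Q / v  (continuity equation)
A = 201 cm^3/s / 23 cm/s = 8.7391 cm^2

8.7391 cm^2


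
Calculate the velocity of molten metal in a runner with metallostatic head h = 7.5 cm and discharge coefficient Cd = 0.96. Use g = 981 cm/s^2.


Formula: v = Cd * sqrt(2 * g * h)  (Torricelli with discharge coefficient)
2*g*h = 2 * 981 * 7.5 = 14715.0 cm^2/s^2
sqrt(14715.0) = 121.30540 cm/s
v = 0.96 * 121.30540 = 116.4532 cm/s

116.4532 cm/s


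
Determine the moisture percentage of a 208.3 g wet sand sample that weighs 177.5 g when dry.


Formula: MC = (W_wet - W_dry) / W_wet * 100
Water mass = 208.3 - 177.5 = 30.8 g
MC = 30.8 / 208.3 * 100 = 14.7864%

14.7864%


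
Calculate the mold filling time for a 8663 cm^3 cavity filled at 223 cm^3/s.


Formula: t_fill = V_mold / Q_flow
t = 8663 cm^3 / 223 cm^3/s = 38.8475 s

Answer: 38.8475 s


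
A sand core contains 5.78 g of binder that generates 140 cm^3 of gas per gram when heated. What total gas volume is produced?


Formula: V_gas = W_binder * gas_evolution_rate
V = 5.78 g * 140 cm^3/g = 809.2000 cm^3


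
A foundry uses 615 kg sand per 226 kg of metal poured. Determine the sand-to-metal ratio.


Formula: Sand-to-Metal Ratio = W_sand / W_metal
Ratio = 615 kg / 226 kg = 2.7212

2.7212


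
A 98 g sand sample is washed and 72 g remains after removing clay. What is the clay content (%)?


Formula: Clay% = (W_total - W_washed) / W_total * 100
Clay mass = 98 - 72 = 26 g
Clay% = 26 / 98 * 100 = 26.5306%

Answer: 26.5306%


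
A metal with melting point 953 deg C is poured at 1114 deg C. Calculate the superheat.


Formula: Superheat = T_pour - T_melt
Superheat = 1114 - 953 = 161 deg C

161 deg C


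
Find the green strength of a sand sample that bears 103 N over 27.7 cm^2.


Formula: Compressive Strength = Force / Area
Strength = 103 N / 27.7 cm^2 = 3.7184 N/cm^2

Answer: 3.7184 N/cm^2


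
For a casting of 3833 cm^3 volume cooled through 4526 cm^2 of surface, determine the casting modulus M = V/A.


Formula: Casting Modulus M = V / A
M = 3833 cm^3 / 4526 cm^2 = 0.8469 cm

Final answer: 0.8469 cm


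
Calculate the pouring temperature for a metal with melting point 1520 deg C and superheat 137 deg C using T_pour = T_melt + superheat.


Formula: T_pour = T_melt + Superheat
T_pour = 1520 + 137 = 1657 deg C

Final answer: 1657 deg C


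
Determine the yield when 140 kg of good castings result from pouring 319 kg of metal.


Formula: Casting Yield = (W_good / W_total) * 100
Yield = (140 kg / 319 kg) * 100 = 43.8871%

Answer: 43.8871%


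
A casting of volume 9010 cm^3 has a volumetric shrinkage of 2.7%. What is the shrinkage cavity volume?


Formula: V_shrink = V_casting * shrinkage_pct / 100
V_shrink = 9010 cm^3 * 2.7 / 100 = 243.2700 cm^3


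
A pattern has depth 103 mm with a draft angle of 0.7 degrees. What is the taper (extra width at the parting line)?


Formula: taper = depth * tan(draft_angle)
tan(0.7 deg) = 0.0122179
taper = 103 mm * 0.0122179 = 1.2584 mm

Final answer: 1.2584 mm


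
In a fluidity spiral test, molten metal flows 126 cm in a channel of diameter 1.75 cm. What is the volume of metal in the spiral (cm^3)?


Formula: V = pi * (d/2)^2 * L  (cylinder volume)
Radius = 1.75/2 = 0.875 cm
V = pi * 0.875^2 * 126 = 303.0655 cm^3


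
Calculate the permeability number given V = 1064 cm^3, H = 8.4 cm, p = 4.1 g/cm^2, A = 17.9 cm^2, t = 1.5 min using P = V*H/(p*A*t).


Formula: Permeability Number P = (V * H) / (p * A * t)
Numerator: V * H = 1064 * 8.4 = 8937.6
Denominator: p * A * t = 4.1 * 17.9 * 1.5 = 110.085
P = 8937.6 / 110.085 = 81.1882


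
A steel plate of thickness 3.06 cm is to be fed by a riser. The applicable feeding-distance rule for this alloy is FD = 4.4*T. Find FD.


Formula: FD = 4.4 * T  (riser feeding-distance rule)
FD = 4.4 * 3.06 cm = 13.4640 cm

Answer: 13.4640 cm


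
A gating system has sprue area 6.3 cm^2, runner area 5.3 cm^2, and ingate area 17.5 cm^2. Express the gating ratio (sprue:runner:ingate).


Sprue:Runner:Ingate = 1 : 5.3/6.3 : 17.5/6.3 = 1:0.84:2.78


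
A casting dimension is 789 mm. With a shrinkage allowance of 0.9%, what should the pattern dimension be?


Formula: L_pattern = L_casting * (1 + shrinkage_rate/100)
Shrinkage factor = 1 + 0.9/100 = 1.009
L_pattern = 789 mm * 1.009 = 796.1010 mm

796.1010 mm


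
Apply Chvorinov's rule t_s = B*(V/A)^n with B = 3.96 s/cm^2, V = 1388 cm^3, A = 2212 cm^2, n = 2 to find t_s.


Formula: t_s = B * (V/A)^n  (Chvorinov's rule, n=2)
Modulus M = V/A = 1388/2212 = 0.627486 cm
M^2 = 0.627486^2 = 0.393739 cm^2
t_s = 3.96 * 0.393739 = 1.5592 s

Answer: 1.5592 s


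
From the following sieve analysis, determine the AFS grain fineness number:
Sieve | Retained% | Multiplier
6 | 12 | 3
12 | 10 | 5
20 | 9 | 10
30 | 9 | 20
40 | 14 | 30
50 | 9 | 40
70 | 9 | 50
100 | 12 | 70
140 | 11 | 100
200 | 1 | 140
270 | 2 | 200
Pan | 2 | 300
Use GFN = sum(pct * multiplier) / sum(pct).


Formula: GFN = sum(pct * multiplier) / sum(pct)
sum(pct * multiplier) = 4666
sum(pct) = 100
GFN = 4666 / 100 = 46.66
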